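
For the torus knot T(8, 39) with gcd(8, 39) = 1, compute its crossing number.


For a torus knot T(p, q) with gcd(p,q)=1,
the crossing number is min(p*(q-1), q*(p-1)).
p*(q-1) = 8*38 = 304
q*(p-1) = 39*7 = 273
min(304, 273) = 273

273


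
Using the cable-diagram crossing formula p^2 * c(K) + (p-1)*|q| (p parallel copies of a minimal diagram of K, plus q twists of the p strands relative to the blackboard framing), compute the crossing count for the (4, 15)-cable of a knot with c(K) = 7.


Step 1: Each of the c(K) crossings of the companion diagram becomes p*p = p^2 crossings among the p parallel strands, and each of the |q| twists s_1 s_2 ... s_(p-1) adds (p-1) crossings.
  Crossings = p^2 * c(K) + (p-1)*|q|
Step 2: = 4^2 * 7 + (4-1)*15
Step 3: = 16*7 + 3*15
Step 4: = 112 + 45 = 157

157


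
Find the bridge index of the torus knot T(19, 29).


The bridge number of T(p,q) is min(p,q).
min(19, 29) = 19

19


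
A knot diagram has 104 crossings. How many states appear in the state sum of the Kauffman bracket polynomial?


Each crossing contributes 2 choices (A-smoothing or B-smoothing).
Total states = 2^104 = 20282409603651670423947251286016

20282409603651670423947251286016


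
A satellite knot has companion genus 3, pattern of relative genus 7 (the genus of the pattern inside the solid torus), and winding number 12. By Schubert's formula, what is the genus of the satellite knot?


Schubert: g(satellite) = g_rel(pattern) + |winding| * g(companion),
where g_rel(pattern) is the genus of the pattern relative to the solid torus.
= 7 + 12 * 3
= 7 + 36 = 43

43


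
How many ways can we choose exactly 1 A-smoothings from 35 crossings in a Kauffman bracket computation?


We choose which 1 of 35 crossings get A-smoothings.
C(35, 1) = 35! / (1! * 34!)
= 35

35


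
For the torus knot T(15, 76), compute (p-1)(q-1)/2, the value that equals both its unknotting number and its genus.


For a torus knot T(p,q), both the unknotting number and genus equal (p-1)(q-1)/2.
= (15-1)(76-1)/2
= 14*75/2
= 1050/2 = 525

525


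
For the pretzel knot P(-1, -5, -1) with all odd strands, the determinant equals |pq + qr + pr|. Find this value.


Step 1: Compute pq + qr + pr.
pq = (-1)*(-5) = 5
qr = (-5)*(-1) = 5
pr = (-1)*(-1) = 1
pq + qr + pr = 5 + 5 + 1 = 11
Step 2: Take absolute value.
det(P(-1,-5,-1)) = |11| = 11

11


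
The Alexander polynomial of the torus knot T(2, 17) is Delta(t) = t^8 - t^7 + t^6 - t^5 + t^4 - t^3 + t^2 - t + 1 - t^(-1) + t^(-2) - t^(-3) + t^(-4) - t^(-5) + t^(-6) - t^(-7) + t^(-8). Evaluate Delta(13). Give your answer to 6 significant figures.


Substituting t = 13 into Delta(t) = t^8 - t^7 + t^6 - t^5 + t^4 - t^3 + t^2 - t + 1 - t^(-1) + t^(-2) - t^(-3) + t^(-4) - t^(-5) + t^(-6) - t^(-7) + t^(-8):
Term values: (815730721) + (-62748517) + (4826809) + (-371293) + (28561) + (-2197) + (169) + (-13) + (1) + (-0.0769231) + (0.00591716) + (-0.000455166) + (3.50128e-05) + (-2.69329e-06) + (2.07176e-07) + (-1.59366e-08) + (1.22589e-09)
Sum = 757464240.9
Rounded to 6 significant figures: 7.57464e+08

7.57464e+08


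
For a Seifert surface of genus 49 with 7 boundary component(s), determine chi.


chi = 2 - 2g - b
= 2 - 2*49 - 7
= 2 - 98 - 7 = -103

-103


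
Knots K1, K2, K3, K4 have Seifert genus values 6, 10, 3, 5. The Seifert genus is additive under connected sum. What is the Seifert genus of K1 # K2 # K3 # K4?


The Seifert genus is additive under connected sum.
Seifert genus(K1 # K2 # K3 # K4) = (6) + (10) + (3) + (5)
= 24

24


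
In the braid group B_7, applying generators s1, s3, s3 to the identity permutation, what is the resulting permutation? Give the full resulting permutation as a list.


Starting with identity [1, 2, 3, 4, 5, 6, 7].
Apply generators in sequence:
  After s1: [2, 1, 3, 4, 5, 6, 7]
  After s3: [2, 1, 4, 3, 5, 6, 7]
  After s3: [2, 1, 3, 4, 5, 6, 7]
Final permutation: [2, 1, 3, 4, 5, 6, 7]

[2, 1, 3, 4, 5, 6, 7]


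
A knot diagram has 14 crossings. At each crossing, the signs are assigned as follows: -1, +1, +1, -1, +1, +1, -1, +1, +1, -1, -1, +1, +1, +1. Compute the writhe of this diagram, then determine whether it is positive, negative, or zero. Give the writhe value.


Step 1: Count positive crossings (+1).
Positive crossings: 9
Step 2: Count negative crossings (-1).
Negative crossings: 5
Step 3: Writhe = (positive) - (negative)
w = 9 - 5 = 4
Step 4: |w| = 4, and w is positive

4


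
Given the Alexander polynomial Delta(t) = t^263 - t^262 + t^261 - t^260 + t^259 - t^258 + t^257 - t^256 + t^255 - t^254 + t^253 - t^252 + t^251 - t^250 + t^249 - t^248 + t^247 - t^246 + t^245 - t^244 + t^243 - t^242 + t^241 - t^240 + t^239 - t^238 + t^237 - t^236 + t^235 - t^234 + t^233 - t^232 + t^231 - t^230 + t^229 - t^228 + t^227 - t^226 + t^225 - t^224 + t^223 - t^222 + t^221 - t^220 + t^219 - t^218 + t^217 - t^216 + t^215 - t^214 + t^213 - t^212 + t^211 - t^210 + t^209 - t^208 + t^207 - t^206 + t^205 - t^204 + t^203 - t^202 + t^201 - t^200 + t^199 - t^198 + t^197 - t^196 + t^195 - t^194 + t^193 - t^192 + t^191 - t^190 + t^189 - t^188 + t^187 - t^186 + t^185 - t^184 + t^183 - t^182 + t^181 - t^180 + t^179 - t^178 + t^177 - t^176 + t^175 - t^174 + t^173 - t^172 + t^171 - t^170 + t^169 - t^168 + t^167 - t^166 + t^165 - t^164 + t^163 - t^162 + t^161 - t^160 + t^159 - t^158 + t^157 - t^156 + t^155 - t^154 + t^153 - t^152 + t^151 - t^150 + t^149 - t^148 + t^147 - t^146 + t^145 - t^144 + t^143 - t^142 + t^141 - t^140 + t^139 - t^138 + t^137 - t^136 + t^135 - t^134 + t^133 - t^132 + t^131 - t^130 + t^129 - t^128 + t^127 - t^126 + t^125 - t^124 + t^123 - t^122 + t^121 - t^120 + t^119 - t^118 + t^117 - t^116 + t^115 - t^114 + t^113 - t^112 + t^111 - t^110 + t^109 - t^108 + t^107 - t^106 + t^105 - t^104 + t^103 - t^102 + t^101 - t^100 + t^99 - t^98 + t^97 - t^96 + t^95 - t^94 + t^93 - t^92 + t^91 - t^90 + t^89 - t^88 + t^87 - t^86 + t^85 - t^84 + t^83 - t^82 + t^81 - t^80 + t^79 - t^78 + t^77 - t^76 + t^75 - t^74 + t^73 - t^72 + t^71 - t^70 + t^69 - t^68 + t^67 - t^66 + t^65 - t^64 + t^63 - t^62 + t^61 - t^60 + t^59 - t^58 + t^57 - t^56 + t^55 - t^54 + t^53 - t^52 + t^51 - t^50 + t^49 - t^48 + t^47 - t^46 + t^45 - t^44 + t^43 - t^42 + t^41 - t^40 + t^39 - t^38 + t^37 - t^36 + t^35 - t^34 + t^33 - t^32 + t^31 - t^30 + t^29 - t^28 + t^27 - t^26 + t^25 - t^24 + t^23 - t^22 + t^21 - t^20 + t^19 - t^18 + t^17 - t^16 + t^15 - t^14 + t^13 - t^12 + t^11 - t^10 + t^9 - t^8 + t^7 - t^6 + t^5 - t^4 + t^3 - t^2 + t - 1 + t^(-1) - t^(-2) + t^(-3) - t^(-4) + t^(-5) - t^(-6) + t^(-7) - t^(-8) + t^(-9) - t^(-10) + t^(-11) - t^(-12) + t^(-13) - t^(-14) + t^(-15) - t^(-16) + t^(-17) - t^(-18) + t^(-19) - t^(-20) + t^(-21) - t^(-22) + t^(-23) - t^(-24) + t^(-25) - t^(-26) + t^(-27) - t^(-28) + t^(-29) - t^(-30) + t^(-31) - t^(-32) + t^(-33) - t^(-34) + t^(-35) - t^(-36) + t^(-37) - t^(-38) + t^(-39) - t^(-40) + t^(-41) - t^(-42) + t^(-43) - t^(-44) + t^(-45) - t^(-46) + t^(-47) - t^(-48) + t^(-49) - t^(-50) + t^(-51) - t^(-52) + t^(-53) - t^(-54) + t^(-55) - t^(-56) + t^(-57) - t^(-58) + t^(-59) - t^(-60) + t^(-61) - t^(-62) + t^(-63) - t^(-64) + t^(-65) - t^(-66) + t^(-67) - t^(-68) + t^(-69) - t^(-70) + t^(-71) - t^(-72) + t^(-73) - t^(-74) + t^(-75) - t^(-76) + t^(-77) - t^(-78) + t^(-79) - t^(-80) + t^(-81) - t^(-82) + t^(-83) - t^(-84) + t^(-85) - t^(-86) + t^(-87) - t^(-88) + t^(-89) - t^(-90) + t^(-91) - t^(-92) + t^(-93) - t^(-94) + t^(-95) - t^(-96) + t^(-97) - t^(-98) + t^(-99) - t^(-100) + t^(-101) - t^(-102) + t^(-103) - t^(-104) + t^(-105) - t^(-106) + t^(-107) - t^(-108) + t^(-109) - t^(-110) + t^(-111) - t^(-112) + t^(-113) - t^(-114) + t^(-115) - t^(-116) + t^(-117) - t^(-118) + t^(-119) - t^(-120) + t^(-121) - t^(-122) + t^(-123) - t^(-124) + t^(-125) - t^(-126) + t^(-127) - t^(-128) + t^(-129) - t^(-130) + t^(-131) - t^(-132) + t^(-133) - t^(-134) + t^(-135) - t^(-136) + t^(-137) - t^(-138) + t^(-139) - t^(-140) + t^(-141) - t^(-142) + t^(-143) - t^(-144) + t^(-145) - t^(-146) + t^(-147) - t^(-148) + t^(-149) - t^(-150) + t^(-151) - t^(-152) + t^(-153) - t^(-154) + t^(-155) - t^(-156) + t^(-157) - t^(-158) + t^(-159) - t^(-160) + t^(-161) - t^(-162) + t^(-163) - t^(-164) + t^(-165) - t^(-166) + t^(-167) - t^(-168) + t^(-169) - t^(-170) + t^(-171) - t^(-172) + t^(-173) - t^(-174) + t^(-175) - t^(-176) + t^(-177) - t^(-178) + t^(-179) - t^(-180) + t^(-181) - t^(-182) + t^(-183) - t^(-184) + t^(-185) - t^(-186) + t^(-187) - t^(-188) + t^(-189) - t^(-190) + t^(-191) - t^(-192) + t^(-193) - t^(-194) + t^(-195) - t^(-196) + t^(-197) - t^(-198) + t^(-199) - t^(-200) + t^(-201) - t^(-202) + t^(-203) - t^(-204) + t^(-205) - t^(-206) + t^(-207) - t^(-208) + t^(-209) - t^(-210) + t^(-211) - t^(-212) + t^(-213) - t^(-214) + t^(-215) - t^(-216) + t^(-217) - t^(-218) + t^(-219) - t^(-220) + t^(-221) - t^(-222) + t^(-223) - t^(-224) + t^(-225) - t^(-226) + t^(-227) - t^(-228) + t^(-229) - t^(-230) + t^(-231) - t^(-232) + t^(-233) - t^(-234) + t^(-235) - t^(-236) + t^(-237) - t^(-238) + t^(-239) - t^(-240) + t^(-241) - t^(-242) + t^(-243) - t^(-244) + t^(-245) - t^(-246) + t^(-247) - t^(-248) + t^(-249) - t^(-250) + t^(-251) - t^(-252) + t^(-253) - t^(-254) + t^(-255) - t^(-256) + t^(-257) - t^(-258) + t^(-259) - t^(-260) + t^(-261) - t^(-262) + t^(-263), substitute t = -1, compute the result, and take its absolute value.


Step 1: The polynomial has 527 terms with alternating signs, exponents from 263 down to -263.
Step 2: Substitute t = -1. The i-th term has coefficient (-1)^i and exponent (m-i),
  so its value is (-1)^i * (-1)^(m-i) = (-1)^m = -1 for every i.
Step 3: All 527 terms equal -1, so Delta(-1) = 527 * (-1) = -527
Step 4: |Delta(-1)| = 527

527


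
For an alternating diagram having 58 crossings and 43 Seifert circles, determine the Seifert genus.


For alternating knots, g = (c - s + 1)/2.
= (58 - 43 + 1)/2
= 16/2 = 8

8


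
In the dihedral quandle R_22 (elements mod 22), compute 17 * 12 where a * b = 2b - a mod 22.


17 * 12 = 2*12 - 17 mod 22
= 24 - 17 mod 22
= 7 mod 22 = 7

7


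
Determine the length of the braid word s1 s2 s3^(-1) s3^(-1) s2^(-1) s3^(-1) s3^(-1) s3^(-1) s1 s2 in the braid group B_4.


The word length counts the number of generators (including inverses).
Listing each generator: s1, s2, s3^(-1), s3^(-1), s2^(-1), s3^(-1), s3^(-1), s3^(-1), s1, s2
There are 10 generators in this braid word.

10


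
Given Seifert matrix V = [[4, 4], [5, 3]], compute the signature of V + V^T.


Step 1: V + V^T = [[8, 9], [9, 6]]
Step 2: trace = 14, det = -33
Step 3: Discriminant = 14^2 - 4*(-33) = 328
Step 4: Eigenvalues: 16.0554, -2.05539
Step 5: Signature = (# positive eigenvalues) - (# negative eigenvalues) = 0

0


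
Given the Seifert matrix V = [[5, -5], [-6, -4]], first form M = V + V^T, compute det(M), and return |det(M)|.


Step 1: Form V + V^T where V = [[5, -5], [-6, -4]]
  V^T = [[5, -6], [-5, -4]]
  V + V^T = [[10, -11], [-11, -8]]
Step 2: det(V + V^T) = 10*(-8) - (-11)*(-11)
  = -80 - 121 = -201
Step 3: Knot determinant = |det(V + V^T)| = |-201| = 201

201


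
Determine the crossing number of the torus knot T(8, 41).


For a torus knot T(p, q) with gcd(p,q)=1,
the crossing number is min(p*(q-1), q*(p-1)).
p*(q-1) = 8*40 = 320
q*(p-1) = 41*7 = 287
min(320, 287) = 287

287


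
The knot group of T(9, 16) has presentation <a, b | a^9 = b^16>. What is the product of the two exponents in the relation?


The relation is a^9 = b^16.
Product of exponents = 9 * 16
= 144

144


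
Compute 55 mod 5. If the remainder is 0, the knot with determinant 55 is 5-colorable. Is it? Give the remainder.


Step 1: A knot is p-colorable if and only if p divides its determinant.
Step 2: Compute 55 mod 5.
55 = 11 * 5 + 0
Step 3: 55 mod 5 = 0
Step 4: The knot is 5-colorable: yes

0


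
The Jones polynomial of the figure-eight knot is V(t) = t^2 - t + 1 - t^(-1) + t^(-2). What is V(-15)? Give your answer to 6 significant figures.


Substituting t = -15 into V(t) = t^2 - t + 1 - t^(-1) + t^(-2):
  (+)t^(2) = 225
  (-)t^(1) = 15
  (+)t^(0) = 1
  (-)t^(-1) = 0.0666667
  (+)t^(-2) = 0.00444444
Sum = (225) + (15) + (1) + (0.0666667) + (0.00444444)
= 241.0711111
Rounded to 6 significant figures: 241.071

241.071


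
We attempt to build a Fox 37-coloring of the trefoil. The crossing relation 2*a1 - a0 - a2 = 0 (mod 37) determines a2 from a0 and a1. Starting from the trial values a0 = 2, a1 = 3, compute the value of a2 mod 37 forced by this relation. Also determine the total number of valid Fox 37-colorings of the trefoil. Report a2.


Step 1: Apply the given crossing relation 2*a1 - a0 - a2 = 0 (mod 37).
  a2 = 2*a1 - a0 mod 37
  a2 = 2*3 - 2 mod 37
  a2 = 6 - 2 mod 37
  a2 = 4 mod 37 = 4
Step 2: The trefoil has determinant 3.
  Number of Fox p-colorings (p prime) is p^2 if p = 3, else p.
  Since 37 does not divide 3, only trivial (constant) colorings exist.
  (So the trial a0 = 2, a1 = 3 with a0 != a1 does NOT extend to a valid coloring of the whole trefoil: the other two crossing relations require 3*(a1 - a0) = 0 (mod 37), which fails.)
  Total colorings = 37
Step 3: a2 = 4, total Fox 37-colorings = 37

4


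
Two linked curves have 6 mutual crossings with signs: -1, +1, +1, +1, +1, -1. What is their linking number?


Step 1: Count positive crossings: 4
Step 2: Count negative crossings: 2
Step 3: Sum of signs = 4 - 2 = 2
Step 4: Linking number = sum/2 = 2/2 = 1

1


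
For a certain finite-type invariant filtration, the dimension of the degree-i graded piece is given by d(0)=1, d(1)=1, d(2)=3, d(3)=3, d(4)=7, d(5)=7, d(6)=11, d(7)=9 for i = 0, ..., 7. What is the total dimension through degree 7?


Total dimension = d(0) + d(1) + ... + d(7)
= 1 + 1 + 3 + 3 + 7 + 7 + 11 + 9
= 42

42


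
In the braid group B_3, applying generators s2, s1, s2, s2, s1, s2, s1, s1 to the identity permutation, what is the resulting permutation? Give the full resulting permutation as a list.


Starting with identity [1, 2, 3].
Apply generators in sequence:
  After s2: [1, 3, 2]
  After s1: [3, 1, 2]
  After s2: [3, 2, 1]
  After s2: [3, 1, 2]
  After s1: [1, 3, 2]
  After s2: [1, 2, 3]
  After s1: [2, 1, 3]
  After s1: [1, 2, 3]
Final permutation: [1, 2, 3]

[1, 2, 3]


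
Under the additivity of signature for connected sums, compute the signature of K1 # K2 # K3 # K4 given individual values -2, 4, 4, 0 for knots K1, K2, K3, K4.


The signature is additive under connected sum.
signature(K1 # K2 # K3 # K4) = (-2) + (4) + (4) + (0)
= 6

6


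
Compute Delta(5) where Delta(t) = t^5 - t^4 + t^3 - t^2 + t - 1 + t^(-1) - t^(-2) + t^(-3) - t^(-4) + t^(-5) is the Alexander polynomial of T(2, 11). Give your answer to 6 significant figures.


Substituting t = 5 into Delta(t) = t^5 - t^4 + t^3 - t^2 + t - 1 + t^(-1) - t^(-2) + t^(-3) - t^(-4) + t^(-5):
Term values: (3125) + (-625) + (125) + (-25) + (5) + (-1) + (0.2) + (-0.04) + (0.008) + (-0.0016) + (0.00032)
Sum = 2604.16672
Rounded to 6 significant figures: 2604.17

2604.17


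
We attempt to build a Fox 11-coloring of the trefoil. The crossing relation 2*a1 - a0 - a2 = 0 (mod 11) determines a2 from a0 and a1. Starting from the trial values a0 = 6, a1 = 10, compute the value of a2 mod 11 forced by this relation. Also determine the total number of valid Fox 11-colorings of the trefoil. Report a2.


Step 1: Apply the given crossing relation 2*a1 - a0 - a2 = 0 (mod 11).
  a2 = 2*a1 - a0 mod 11
  a2 = 2*10 - 6 mod 11
  a2 = 20 - 6 mod 11
  a2 = 14 mod 11 = 3
Step 2: The trefoil has determinant 3.
  Number of Fox p-colorings (p prime) is p^2 if p = 3, else p.
  Since 11 does not divide 3, only trivial (constant) colorings exist.
  (So the trial a0 = 6, a1 = 10 with a0 != a1 does NOT extend to a valid coloring of the whole trefoil: the other two crossing relations require 3*(a1 - a0) = 0 (mod 11), which fails.)
  Total colorings = 11
Step 3: a2 = 3, total Fox 11-colorings = 11

3


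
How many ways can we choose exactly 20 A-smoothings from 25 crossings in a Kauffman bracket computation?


We choose which 20 of 25 crossings get A-smoothings.
C(25, 20) = 25! / (20! * 5!)
= 53130

53130


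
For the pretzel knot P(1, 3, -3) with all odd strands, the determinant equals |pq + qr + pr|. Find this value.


Step 1: Compute pq + qr + pr.
pq = 1*3 = 3
qr = 3*(-3) = -9
pr = 1*(-3) = -3
pq + qr + pr = 3 + (-9) + (-3) = -9
Step 2: Take absolute value.
det(P(1,3,-3)) = |-9| = 9

9


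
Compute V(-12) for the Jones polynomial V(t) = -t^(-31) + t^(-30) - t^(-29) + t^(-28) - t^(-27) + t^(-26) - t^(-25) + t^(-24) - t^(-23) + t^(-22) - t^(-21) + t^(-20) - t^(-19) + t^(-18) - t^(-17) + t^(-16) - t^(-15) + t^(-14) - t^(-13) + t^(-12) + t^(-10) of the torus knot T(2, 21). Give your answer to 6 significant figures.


Substituting t = -12 into V(t) = -t^(-31) + t^(-30) - t^(-29) + t^(-28) - t^(-27) + t^(-26) - t^(-25) + t^(-24) - t^(-23) + t^(-22) - t^(-21) + t^(-20) - t^(-19) + t^(-18) - t^(-17) + t^(-16) - t^(-15) + t^(-14) - t^(-13) + t^(-12) + t^(-10):
  (-)t^(-31) = 3.5106e-34
  (+)t^(-30) = 4.21272e-33
  (-)t^(-29) = 5.05526e-32
  (+)t^(-28) = 6.06632e-31
  (-)t^(-27) = 7.27958e-30
  (+)t^(-26) = 8.7355e-29
  (-)t^(-25) = 1.04826e-27
  (+)t^(-24) = 1.25791e-26
  (-)t^(-23) = 1.50949e-25
  (+)t^(-22) = 1.81139e-24
  (-)t^(-21) = 2.17367e-23
  (+)t^(-20) = 2.60841e-22
  (-)t^(-19) = 3.13009e-21
  (+)t^(-18) = 3.7561e-20
  (-)t^(-17) = 4.50732e-19
  (+)t^(-16) = 5.40879e-18
  (-)t^(-15) = 6.49055e-17
  (+)t^(-14) = 7.78866e-16
  (-)t^(-13) = 9.34639e-15
  (+)t^(-12) = 1.12157e-13
  (+)t^(-10) = 1.61506e-11
Sum = (3.5106e-34) + (4.21272e-33) + (5.05526e-32) + (6.06632e-31) + (7.27958e-30) + (8.7355e-29) + (1.04826e-27) + (1.25791e-26) + (1.50949e-25) + (1.81139e-24) + (2.17367e-23) + (2.60841e-22) + (3.13009e-21) + (3.7561e-20) + (4.50732e-19) + (5.40879e-18) + (6.49055e-17) + (7.78866e-16) + (9.34639e-15) + (1.12157e-13) + (1.61506e-11)
= 1.6272911e-11
Rounded to 6 significant figures: 1.62729e-11

1.62729e-11


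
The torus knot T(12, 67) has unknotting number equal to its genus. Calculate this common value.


For a torus knot T(p,q), both the unknotting number and genus equal (p-1)(q-1)/2.
= (12-1)(67-1)/2
= 11*66/2
= 726/2 = 363

363


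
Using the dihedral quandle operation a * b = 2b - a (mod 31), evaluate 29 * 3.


29 * 3 = 2*3 - 29 mod 31
= 6 - 29 mod 31
= -23 mod 31 = 8

8


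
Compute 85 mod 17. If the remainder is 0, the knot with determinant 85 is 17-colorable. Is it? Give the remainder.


Step 1: A knot is p-colorable if and only if p divides its determinant.
Step 2: Compute 85 mod 17.
85 = 5 * 17 + 0
Step 3: 85 mod 17 = 0
Step 4: The knot is 17-colorable: yes

0


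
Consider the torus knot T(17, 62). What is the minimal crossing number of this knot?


For a torus knot T(p, q) with gcd(p,q)=1,
the crossing number is min(p*(q-1), q*(p-1)).
p*(q-1) = 17*61 = 1037
q*(p-1) = 62*16 = 992
min(1037, 992) = 992

992


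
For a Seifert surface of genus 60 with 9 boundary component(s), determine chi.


chi = 2 - 2g - b
= 2 - 2*60 - 9
= 2 - 120 - 9 = -127

-127


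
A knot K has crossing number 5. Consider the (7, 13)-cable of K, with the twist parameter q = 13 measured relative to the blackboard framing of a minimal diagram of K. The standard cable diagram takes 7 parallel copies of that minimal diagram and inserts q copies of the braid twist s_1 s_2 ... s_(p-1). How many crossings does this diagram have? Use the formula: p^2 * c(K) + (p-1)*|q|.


Step 1: Each of the c(K) crossings of the companion diagram becomes p*p = p^2 crossings among the p parallel strands, and each of the |q| twists s_1 s_2 ... s_(p-1) adds (p-1) crossings.
  Crossings = p^2 * c(K) + (p-1)*|q|
Step 2: = 7^2 * 5 + (7-1)*13
Step 3: = 49*5 + 6*13
Step 4: = 245 + 78 = 323

323


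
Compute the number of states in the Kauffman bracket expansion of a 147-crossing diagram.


Each crossing contributes 2 choices (A-smoothing or B-smoothing).
Total states = 2^147 = 178405961588244985132285746181186892047843328

178405961588244985132285746181186892047843328


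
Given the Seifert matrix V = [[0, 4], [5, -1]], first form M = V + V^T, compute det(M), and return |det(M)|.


Step 1: Form V + V^T where V = [[0, 4], [5, -1]]
  V^T = [[0, 5], [4, -1]]
  V + V^T = [[0, 9], [9, -2]]
Step 2: det(V + V^T) = 0*(-2) - 9*9
  = 0 - 81 = -81
Step 3: Knot determinant = |det(V + V^T)| = |-81| = 81

81


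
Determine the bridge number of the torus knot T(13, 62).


The bridge number of T(p,q) is min(p,q).
min(13, 62) = 13

13


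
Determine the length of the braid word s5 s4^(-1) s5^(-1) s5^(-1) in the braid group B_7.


The word length counts the number of generators (including inverses).
Listing each generator: s5, s4^(-1), s5^(-1), s5^(-1)
There are 4 generators in this braid word.

4


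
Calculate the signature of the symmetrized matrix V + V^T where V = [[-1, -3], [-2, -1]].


Step 1: V + V^T = [[-2, -5], [-5, -2]]
Step 2: trace = -4, det = -21
Step 3: Discriminant = (-4)^2 - 4*(-21) = 100
Step 4: Eigenvalues: 3, -7
Step 5: Signature = (# positive eigenvalues) - (# negative eigenvalues) = 0

0


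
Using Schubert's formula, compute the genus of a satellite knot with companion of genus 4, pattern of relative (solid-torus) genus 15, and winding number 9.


Schubert: g(satellite) = g_rel(pattern) + |winding| * g(companion),
where g_rel(pattern) is the genus of the pattern relative to the solid torus.
= 15 + 9 * 4
= 15 + 36 = 51

51


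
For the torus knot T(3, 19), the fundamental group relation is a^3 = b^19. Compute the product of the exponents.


The relation is a^3 = b^19.
Product of exponents = 3 * 19
= 57

57


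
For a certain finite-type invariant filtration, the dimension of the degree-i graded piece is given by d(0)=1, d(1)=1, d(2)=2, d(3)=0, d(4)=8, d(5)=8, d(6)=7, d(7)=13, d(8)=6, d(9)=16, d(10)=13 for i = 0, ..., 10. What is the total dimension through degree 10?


Total dimension = d(0) + d(1) + ... + d(10)
= 1 + 1 + 2 + 0 + 8 + 8 + 7 + 13 + 6 + 16 + 13
= 75

75


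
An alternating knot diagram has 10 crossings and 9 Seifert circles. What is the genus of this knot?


For alternating knots, g = (c - s + 1)/2.
= (10 - 9 + 1)/2
= 2/2 = 1

1


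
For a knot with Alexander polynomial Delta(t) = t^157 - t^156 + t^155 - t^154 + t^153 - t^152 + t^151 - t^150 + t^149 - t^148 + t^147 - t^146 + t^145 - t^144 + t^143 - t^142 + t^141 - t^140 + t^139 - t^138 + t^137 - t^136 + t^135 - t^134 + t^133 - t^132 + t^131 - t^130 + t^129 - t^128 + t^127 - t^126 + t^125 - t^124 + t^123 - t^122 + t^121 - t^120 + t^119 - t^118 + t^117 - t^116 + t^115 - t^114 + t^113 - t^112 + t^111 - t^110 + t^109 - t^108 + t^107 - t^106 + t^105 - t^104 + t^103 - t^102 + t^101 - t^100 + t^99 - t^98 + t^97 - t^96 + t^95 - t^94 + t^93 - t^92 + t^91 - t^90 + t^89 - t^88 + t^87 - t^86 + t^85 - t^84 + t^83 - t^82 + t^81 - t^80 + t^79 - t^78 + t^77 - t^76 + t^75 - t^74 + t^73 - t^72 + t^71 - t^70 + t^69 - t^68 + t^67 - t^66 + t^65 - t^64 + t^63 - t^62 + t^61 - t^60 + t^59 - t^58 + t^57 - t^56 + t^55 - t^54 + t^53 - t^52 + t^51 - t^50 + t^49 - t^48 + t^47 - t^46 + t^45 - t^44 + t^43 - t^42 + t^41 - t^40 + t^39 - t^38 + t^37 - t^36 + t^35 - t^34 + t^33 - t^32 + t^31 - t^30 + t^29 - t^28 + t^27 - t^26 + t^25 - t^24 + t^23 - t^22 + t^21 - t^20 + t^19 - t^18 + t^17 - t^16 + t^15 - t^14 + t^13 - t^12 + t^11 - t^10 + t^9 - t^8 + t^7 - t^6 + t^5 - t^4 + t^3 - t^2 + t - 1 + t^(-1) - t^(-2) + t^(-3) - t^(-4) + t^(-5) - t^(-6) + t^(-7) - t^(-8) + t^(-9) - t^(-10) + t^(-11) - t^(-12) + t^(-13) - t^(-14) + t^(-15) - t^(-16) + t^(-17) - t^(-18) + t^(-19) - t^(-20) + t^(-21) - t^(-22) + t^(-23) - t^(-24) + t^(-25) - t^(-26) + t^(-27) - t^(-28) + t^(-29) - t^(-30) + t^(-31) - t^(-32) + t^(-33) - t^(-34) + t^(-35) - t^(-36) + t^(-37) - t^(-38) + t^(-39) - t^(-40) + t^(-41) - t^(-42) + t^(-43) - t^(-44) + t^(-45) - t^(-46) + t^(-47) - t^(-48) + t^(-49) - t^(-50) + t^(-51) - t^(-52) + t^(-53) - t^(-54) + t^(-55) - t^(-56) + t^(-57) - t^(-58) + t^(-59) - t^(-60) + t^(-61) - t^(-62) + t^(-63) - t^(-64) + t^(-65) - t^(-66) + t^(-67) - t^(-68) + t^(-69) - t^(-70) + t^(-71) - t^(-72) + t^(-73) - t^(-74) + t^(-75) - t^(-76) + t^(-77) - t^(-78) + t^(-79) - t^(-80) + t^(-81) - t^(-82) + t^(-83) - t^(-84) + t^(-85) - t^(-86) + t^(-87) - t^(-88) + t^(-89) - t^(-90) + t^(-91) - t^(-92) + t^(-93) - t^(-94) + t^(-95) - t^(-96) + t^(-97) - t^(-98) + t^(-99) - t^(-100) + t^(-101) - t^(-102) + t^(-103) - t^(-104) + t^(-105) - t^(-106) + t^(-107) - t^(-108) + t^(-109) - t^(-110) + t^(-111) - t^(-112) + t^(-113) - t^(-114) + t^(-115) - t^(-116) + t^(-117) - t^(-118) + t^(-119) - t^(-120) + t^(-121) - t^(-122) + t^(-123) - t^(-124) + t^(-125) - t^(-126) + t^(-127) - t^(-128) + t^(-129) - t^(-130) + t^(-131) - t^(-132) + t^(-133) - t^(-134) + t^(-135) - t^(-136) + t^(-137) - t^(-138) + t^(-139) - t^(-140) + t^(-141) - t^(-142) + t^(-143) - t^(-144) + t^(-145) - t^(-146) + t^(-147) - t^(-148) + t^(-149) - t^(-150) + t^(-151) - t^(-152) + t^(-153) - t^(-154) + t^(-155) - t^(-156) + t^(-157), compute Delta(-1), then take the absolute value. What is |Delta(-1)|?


Step 1: The polynomial has 315 terms with alternating signs, exponents from 157 down to -157.
Step 2: Substitute t = -1. The i-th term has coefficient (-1)^i and exponent (m-i),
  so its value is (-1)^i * (-1)^(m-i) = (-1)^m = -1 for every i.
Step 3: All 315 terms equal -1, so Delta(-1) = 315 * (-1) = -315
Step 4: |Delta(-1)| = 315

315


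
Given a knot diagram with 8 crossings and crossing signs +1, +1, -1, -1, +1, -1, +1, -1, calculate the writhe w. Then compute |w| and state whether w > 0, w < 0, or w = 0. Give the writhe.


Step 1: Count positive crossings (+1).
Positive crossings: 4
Step 2: Count negative crossings (-1).
Negative crossings: 4
Step 3: Writhe = (positive) - (negative)
w = 4 - 4 = 0
Step 4: |w| = 0, and w is zero

0


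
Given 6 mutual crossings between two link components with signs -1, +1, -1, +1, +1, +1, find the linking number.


Step 1: Count positive crossings: 4
Step 2: Count negative crossings: 2
Step 3: Sum of signs = 4 - 2 = 2
Step 4: Linking number = sum/2 = 2/2 = 1

1


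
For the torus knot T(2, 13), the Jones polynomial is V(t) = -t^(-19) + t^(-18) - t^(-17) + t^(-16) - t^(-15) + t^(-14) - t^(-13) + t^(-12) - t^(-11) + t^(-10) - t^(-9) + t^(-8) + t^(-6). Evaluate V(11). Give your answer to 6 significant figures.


Substituting t = 11 into V(t) = -t^(-19) + t^(-18) - t^(-17) + t^(-16) - t^(-15) + t^(-14) - t^(-13) + t^(-12) - t^(-11) + t^(-10) - t^(-9) + t^(-8) + t^(-6):
  (-)t^(-19) = -1.63508e-20
  (+)t^(-18) = 1.79859e-19
  (-)t^(-17) = -1.97845e-18
  (+)t^(-16) = 2.17629e-17
  (-)t^(-15) = -2.39392e-16
  (+)t^(-14) = 2.63331e-15
  (-)t^(-13) = -2.89664e-14
  (+)t^(-12) = 3.18631e-13
  (-)t^(-11) = -3.50494e-12
  (+)t^(-10) = 3.85543e-11
  (-)t^(-9) = -4.24098e-10
  (+)t^(-8) = 4.66507e-09
  (+)t^(-6) = 5.64474e-07
Sum = (-1.63508e-20) + (1.79859e-19) + (-1.97845e-18) + (2.17629e-17) + (-2.39392e-16) + (2.63331e-15) + (-2.89664e-14) + (3.18631e-13) + (-3.50494e-12) + (3.85543e-11) + (-4.24098e-10) + (4.66507e-09) + (5.64474e-07)
= 5.687502477e-07
Rounded to 6 significant figures: 5.6875e-07

5.6875e-07


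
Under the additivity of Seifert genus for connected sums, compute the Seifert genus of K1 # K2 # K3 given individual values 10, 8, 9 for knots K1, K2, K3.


The Seifert genus is additive under connected sum.
Seifert genus(K1 # K2 # K3) = (10) + (8) + (9)
= 27

27


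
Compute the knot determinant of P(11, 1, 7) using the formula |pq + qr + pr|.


Step 1: Compute pq + qr + pr.
pq = 11*1 = 11
qr = 1*7 = 7
pr = 11*7 = 77
pq + qr + pr = 11 + 7 + 77 = 95
Step 2: Take absolute value.
det(P(11,1,7)) = |95| = 95

95


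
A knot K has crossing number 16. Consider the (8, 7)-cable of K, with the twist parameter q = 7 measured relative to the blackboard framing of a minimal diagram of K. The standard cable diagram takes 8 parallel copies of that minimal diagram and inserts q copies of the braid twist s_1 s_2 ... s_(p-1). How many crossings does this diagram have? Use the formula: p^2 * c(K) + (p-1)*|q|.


Step 1: Each of the c(K) crossings of the companion diagram becomes p*p = p^2 crossings among the p parallel strands, and each of the |q| twists s_1 s_2 ... s_(p-1) adds (p-1) crossings.
  Crossings = p^2 * c(K) + (p-1)*|q|
Step 2: = 8^2 * 16 + (8-1)*7
Step 3: = 64*16 + 7*7
Step 4: = 1024 + 49 = 1073

1073


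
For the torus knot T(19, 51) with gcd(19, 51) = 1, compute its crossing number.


For a torus knot T(p, q) with gcd(p,q)=1,
the crossing number is min(p*(q-1), q*(p-1)).
p*(q-1) = 19*50 = 950
q*(p-1) = 51*18 = 918
min(950, 918) = 918

918


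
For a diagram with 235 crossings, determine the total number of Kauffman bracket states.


Each crossing contributes 2 choices (A-smoothing or B-smoothing).
Total states = 2^235 = 55213970774324510299478046898216203619608871777363092441300193790394368

55213970774324510299478046898216203619608871777363092441300193790394368


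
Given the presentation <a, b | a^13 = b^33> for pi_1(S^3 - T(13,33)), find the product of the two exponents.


The relation is a^13 = b^33.
Product of exponents = 13 * 33
= 429

429


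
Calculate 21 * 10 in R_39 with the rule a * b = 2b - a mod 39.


21 * 10 = 2*10 - 21 mod 39
= 20 - 21 mod 39
= -1 mod 39 = 38

38


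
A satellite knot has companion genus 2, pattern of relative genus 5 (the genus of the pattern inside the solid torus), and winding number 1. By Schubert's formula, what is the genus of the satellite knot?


Schubert: g(satellite) = g_rel(pattern) + |winding| * g(companion),
where g_rel(pattern) is the genus of the pattern relative to the solid torus.
= 5 + 1 * 2
= 5 + 2 = 7

7


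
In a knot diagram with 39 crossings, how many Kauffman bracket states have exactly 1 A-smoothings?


We choose which 1 of 39 crossings get A-smoothings.
C(39, 1) = 39! / (1! * 38!)
= 39

39


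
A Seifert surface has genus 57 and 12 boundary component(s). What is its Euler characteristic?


chi = 2 - 2g - b
= 2 - 2*57 - 12
= 2 - 114 - 12 = -124

-124


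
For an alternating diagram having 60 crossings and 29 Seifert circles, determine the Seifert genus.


For alternating knots, g = (c - s + 1)/2.
= (60 - 29 + 1)/2
= 32/2 = 16

16


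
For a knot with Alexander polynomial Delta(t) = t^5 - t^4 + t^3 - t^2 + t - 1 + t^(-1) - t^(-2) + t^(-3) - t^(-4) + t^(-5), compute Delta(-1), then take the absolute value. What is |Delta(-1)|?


Step 1: The polynomial has 11 terms with alternating signs, exponents from 5 down to -5.
Step 2: Substitute t = -1. The i-th term has coefficient (-1)^i and exponent (m-i),
  so its value is (-1)^i * (-1)^(m-i) = (-1)^m = -1 for every i.
Step 3: All 11 terms equal -1, so Delta(-1) = 11 * (-1) = -11
Step 4: |Delta(-1)| = 11

11


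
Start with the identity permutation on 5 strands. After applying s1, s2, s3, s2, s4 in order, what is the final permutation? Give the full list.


Starting with identity [1, 2, 3, 4, 5].
Apply generators in sequence:
  After s1: [2, 1, 3, 4, 5]
  After s2: [2, 3, 1, 4, 5]
  After s3: [2, 3, 4, 1, 5]
  After s2: [2, 4, 3, 1, 5]
  After s4: [2, 4, 3, 5, 1]
Final permutation: [2, 4, 3, 5, 1]

[2, 4, 3, 5, 1]


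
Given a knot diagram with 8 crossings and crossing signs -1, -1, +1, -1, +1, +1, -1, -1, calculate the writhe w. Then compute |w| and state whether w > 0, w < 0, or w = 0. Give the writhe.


Step 1: Count positive crossings (+1).
Positive crossings: 3
Step 2: Count negative crossings (-1).
Negative crossings: 5
Step 3: Writhe = (positive) - (negative)
w = 3 - 5 = -2
Step 4: |w| = 2, and w is negative

-2


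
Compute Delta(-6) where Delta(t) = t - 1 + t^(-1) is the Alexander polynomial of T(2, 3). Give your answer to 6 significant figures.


Substituting t = -6 into Delta(t) = t - 1 + t^(-1):
Term values: (-6) + (-1) + (-0.166667)
Sum = -7.166666667
Rounded to 6 significant figures: -7.16667

-7.16667


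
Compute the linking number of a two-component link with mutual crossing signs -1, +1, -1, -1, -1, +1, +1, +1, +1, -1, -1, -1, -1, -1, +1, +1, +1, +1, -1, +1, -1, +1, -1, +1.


Step 1: Count positive crossings: 12
Step 2: Count negative crossings: 12
Step 3: Sum of signs = 12 - 12 = 0
Step 4: Linking number = sum/2 = 0/2 = 0

0


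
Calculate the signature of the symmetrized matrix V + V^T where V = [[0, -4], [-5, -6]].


Step 1: V + V^T = [[0, -9], [-9, -12]]
Step 2: trace = -12, det = -81
Step 3: Discriminant = (-12)^2 - 4*(-81) = 468
Step 4: Eigenvalues: 4.81665, -16.8167
Step 5: Signature = (# positive eigenvalues) - (# negative eigenvalues) = 0

0


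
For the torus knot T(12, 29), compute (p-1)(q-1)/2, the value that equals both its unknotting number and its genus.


For a torus knot T(p,q), both the unknotting number and genus equal (p-1)(q-1)/2.
= (12-1)(29-1)/2
= 11*28/2
= 308/2 = 154

154


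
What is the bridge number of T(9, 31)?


The bridge number of T(p,q) is min(p,q).
min(9, 31) = 9

9


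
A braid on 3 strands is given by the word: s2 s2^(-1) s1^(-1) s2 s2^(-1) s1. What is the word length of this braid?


The word length counts the number of generators (including inverses).
Listing each generator: s2, s2^(-1), s1^(-1), s2, s2^(-1), s1
There are 6 generators in this braid word.

6


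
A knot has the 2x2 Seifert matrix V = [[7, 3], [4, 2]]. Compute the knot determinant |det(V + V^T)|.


Step 1: Form V + V^T where V = [[7, 3], [4, 2]]
  V^T = [[7, 4], [3, 2]]
  V + V^T = [[14, 7], [7, 4]]
Step 2: det(V + V^T) = 14*4 - 7*7
  = 56 - 49 = 7
Step 3: Knot determinant = |det(V + V^T)| = |7| = 7

7


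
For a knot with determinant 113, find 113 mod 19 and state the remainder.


Step 1: A knot is p-colorable if and only if p divides its determinant.
Step 2: Compute 113 mod 19.
113 = 5 * 19 + 18
Step 3: 113 mod 19 = 18
Step 4: The knot is 19-colorable: no

18


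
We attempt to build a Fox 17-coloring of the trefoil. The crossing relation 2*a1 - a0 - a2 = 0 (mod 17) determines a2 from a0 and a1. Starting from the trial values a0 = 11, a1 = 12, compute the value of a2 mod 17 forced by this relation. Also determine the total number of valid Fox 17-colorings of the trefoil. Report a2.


Step 1: Apply the given crossing relation 2*a1 - a0 - a2 = 0 (mod 17).
  a2 = 2*a1 - a0 mod 17
  a2 = 2*12 - 11 mod 17
  a2 = 24 - 11 mod 17
  a2 = 13 mod 17 = 13
Step 2: The trefoil has determinant 3.
  Number of Fox p-colorings (p prime) is p^2 if p = 3, else p.
  Since 17 does not divide 3, only trivial (constant) colorings exist.
  (So the trial a0 = 11, a1 = 12 with a0 != a1 does NOT extend to a valid coloring of the whole trefoil: the other two crossing relations require 3*(a1 - a0) = 0 (mod 17), which fails.)
  Total colorings = 17
Step 3: a2 = 13, total Fox 17-colorings = 17

13


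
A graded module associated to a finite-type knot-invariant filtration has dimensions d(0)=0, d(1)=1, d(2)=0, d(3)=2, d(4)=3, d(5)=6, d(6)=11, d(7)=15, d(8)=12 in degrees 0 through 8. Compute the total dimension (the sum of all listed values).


Total dimension = d(0) + d(1) + ... + d(8)
= 0 + 1 + 0 + 2 + 3 + 6 + 11 + 15 + 12
= 50

50


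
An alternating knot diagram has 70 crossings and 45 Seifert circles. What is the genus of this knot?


For alternating knots, g = (c - s + 1)/2.
= (70 - 45 + 1)/2
= 26/2 = 13

13


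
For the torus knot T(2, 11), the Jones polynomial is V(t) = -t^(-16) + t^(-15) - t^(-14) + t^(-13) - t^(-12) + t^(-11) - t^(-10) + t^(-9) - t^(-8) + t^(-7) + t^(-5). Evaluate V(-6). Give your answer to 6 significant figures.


Substituting t = -6 into V(t) = -t^(-16) + t^(-15) - t^(-14) + t^(-13) - t^(-12) + t^(-11) - t^(-10) + t^(-9) - t^(-8) + t^(-7) + t^(-5):
  (-)t^(-16) = -3.5447e-13
  (+)t^(-15) = -2.12682e-12
  (-)t^(-14) = -1.27609e-11
  (+)t^(-13) = -7.65656e-11
  (-)t^(-12) = -4.59394e-10
  (+)t^(-11) = -2.75636e-09
  (-)t^(-10) = -1.65382e-08
  (+)t^(-9) = -9.9229e-08
  (-)t^(-8) = -5.95374e-07
  (+)t^(-7) = -3.57225e-06
  (+)t^(-5) = -0.000128601
Sum = (-3.5447e-13) + (-2.12682e-12) + (-1.27609e-11) + (-7.65656e-11) + (-4.59394e-10) + (-2.75636e-09) + (-1.65382e-08) + (-9.9229e-08) + (-5.95374e-07) + (-3.57225e-06) + (-0.000128601)
= -0.0001328875171
Rounded to 6 significant figures: -0.000132888

-0.000132888


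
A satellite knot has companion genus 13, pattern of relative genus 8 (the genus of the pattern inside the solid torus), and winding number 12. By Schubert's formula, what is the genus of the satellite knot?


Schubert: g(satellite) = g_rel(pattern) + |winding| * g(companion),
where g_rel(pattern) is the genus of the pattern relative to the solid torus.
= 8 + 12 * 13
= 8 + 156 = 164

164


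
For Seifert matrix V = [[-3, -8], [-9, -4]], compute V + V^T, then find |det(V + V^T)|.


Step 1: Form V + V^T where V = [[-3, -8], [-9, -4]]
  V^T = [[-3, -9], [-8, -4]]
  V + V^T = [[-6, -17], [-17, -8]]
Step 2: det(V + V^T) = (-6)*(-8) - (-17)*(-17)
  = 48 - 289 = -241
Step 3: Knot determinant = |det(V + V^T)| = |-241| = 241

241


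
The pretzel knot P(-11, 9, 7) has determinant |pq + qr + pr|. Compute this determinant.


Step 1: Compute pq + qr + pr.
pq = (-11)*9 = -99
qr = 9*7 = 63
pr = (-11)*7 = -77
pq + qr + pr = -99 + 63 + (-77) = -113
Step 2: Take absolute value.
det(P(-11,9,7)) = |-113| = 113

113


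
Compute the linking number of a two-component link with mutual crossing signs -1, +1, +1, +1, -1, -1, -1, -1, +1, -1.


Step 1: Count positive crossings: 4
Step 2: Count negative crossings: 6
Step 3: Sum of signs = 4 - 6 = -2
Step 4: Linking number = sum/2 = -2/2 = -1

-1


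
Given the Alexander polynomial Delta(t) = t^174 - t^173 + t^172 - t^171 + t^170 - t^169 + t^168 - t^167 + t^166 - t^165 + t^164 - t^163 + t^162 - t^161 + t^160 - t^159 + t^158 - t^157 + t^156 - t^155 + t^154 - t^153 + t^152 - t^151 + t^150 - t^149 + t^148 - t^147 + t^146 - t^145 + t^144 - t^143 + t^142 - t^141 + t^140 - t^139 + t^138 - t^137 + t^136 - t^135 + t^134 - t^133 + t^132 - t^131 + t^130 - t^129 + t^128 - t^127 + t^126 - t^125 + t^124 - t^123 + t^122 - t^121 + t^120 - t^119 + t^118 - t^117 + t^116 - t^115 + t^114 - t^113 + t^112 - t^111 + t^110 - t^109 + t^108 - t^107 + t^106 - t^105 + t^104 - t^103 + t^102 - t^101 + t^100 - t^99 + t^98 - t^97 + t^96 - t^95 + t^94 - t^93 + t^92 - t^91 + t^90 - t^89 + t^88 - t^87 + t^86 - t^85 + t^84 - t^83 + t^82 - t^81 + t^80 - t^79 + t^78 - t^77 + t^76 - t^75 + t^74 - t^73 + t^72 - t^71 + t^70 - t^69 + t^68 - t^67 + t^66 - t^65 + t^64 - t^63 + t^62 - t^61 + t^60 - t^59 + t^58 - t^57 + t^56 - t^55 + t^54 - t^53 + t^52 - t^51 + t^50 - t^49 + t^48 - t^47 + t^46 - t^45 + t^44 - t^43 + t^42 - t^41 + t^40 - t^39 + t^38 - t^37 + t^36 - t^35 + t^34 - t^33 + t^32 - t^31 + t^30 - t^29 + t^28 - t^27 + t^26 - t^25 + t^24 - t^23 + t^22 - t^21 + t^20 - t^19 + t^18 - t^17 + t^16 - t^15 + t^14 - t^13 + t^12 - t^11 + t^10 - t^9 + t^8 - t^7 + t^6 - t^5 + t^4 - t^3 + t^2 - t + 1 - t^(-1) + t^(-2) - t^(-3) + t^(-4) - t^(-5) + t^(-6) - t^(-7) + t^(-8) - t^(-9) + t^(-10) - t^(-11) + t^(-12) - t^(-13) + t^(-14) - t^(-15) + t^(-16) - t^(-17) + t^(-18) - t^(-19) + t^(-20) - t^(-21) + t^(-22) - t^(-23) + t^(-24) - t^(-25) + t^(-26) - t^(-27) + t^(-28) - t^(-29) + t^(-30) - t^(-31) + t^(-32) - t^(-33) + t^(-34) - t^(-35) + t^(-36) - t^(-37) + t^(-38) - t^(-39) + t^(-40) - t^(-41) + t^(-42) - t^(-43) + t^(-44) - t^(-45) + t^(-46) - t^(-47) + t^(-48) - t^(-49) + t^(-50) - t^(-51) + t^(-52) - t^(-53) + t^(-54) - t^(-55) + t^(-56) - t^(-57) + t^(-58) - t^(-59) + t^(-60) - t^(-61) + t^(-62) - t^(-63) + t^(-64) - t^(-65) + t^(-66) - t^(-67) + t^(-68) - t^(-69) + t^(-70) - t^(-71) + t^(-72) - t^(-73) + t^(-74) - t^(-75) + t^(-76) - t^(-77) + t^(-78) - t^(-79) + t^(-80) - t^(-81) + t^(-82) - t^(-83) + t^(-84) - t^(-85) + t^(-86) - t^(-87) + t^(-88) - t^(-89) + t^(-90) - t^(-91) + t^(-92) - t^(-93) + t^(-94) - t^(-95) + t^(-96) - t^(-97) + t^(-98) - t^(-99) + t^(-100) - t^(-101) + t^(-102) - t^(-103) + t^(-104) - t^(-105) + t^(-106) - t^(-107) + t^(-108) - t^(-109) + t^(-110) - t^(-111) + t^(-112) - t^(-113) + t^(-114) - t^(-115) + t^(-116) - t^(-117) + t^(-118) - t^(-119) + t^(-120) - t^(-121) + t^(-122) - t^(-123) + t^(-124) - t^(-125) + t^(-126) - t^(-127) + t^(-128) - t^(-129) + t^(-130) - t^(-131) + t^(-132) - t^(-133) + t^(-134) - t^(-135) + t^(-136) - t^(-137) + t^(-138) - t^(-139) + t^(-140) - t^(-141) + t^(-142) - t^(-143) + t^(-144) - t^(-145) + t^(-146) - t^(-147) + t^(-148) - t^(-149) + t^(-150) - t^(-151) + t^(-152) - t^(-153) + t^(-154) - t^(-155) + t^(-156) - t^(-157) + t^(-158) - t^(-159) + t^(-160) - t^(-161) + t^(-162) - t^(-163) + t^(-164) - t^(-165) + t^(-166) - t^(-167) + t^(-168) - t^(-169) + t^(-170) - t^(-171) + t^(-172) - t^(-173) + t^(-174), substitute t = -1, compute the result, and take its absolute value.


Step 1: The polynomial has 349 terms with alternating signs, exponents from 174 down to -174.
Step 2: Substitute t = -1. The i-th term has coefficient (-1)^i and exponent (m-i),
  so its value is (-1)^i * (-1)^(m-i) = (-1)^m = 1 for every i.
Step 3: All 349 terms equal 1, so Delta(-1) = 349 * (1) = 349
Step 4: |Delta(-1)| = 349

349
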